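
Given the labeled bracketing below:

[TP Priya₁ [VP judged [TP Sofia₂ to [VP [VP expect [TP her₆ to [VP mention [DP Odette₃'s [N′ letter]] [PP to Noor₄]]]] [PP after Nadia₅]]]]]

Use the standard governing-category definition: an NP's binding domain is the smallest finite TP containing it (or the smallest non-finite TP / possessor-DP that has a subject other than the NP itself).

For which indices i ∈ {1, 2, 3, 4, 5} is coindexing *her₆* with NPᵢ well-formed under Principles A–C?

{1, 5}

*her* is a pronoun, so Principle B applies: it must be free in its binding domain.
Binding domain of *her₆*: the embedded TP, whose subject is Sofia₂.
*Priya₁* c-commands the pronoun but from outside its binding domain, and is not c-commanded by it → coindexation permitted.
*Sofia₂* c-commands the pronoun within its binding domain → coindexation would violate Principle B.
*Odette₃*: the pronoun c-commands this R-expression → coindexation would violate Principle C on *Odette₃*.
*Noor₄*: the pronoun c-commands this R-expression → coindexation would violate Principle C on *Noor₄*.
*Nadia₅* and the pronoun do not c-command one another → neither Principle B nor Principle C is at stake; coindexation permitted.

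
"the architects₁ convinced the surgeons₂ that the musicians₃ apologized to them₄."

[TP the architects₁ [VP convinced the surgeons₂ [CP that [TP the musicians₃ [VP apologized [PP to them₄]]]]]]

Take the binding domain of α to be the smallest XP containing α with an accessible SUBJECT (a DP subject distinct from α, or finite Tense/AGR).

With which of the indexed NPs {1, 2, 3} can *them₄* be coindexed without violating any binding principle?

*them* is a pronoun, so Principle B applies: it must be free in its binding domain.
Binding domain of *them₄*: the embedded TP, whose subject is the musicians₃.
*the architects₁* c-commands the pronoun but from outside its binding domain, and is not c-commanded by it → coindexation permitted.
*the surgeons₂* c-commands the pronoun but from outside its binding domain, and is not c-commanded by it → coindexation permitted.
*the musicians₃* c-commands the pronoun within its binding domain → coindexation would violate Principle B.

{1, 2}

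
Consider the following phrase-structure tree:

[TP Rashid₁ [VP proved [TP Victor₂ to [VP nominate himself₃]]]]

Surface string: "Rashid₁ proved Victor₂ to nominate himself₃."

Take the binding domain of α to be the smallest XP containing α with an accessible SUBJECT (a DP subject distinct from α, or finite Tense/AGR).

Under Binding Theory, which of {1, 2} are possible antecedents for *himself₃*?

{2}

*himself* is an anaphor, so Principle A applies: it must be bound in its binding domain.
Binding domain of *himself₃*: the embedded TP, whose subject is Victor₂.
*Rashid₁* c-commands the anaphor but is outside its binding domain → cannot satisfy Principle A.
*Victor₂* c-commands the anaphor within its binding domain → licit binder.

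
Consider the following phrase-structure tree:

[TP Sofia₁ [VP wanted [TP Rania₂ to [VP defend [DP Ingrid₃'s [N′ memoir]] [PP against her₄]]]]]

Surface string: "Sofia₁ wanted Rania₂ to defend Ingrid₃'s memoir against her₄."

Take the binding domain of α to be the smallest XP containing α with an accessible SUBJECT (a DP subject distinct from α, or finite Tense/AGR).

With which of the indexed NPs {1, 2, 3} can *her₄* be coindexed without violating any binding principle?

*her* is a pronoun, so Principle B applies: it must be free in its binding domain.
Binding domain of *her₄*: the embedded TP, whose subject is Rania₂.
*Sofia₁* c-commands the pronoun but from outside its binding domain, and is not c-commanded by it → coindexation permitted.
*Rania₂* c-commands the pronoun within its binding domain → coindexation would violate Principle B.
*Ingrid₃* and the pronoun do not c-command one another → neither Principle B nor Principle C is at stake; coindexation permitted.

{1, 3}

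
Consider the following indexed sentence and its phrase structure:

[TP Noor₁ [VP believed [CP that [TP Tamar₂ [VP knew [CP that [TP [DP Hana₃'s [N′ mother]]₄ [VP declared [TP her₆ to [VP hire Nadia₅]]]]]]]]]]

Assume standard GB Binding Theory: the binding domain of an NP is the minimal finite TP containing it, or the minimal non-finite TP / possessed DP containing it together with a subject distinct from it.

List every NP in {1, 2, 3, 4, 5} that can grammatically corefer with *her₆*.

{1, 2, 3}

*her* is a pronoun, so Principle B applies: it must be free in its binding domain.
Binding domain of *her₆*: the embedded TP, whose subject is [Hana₃'s mother]₄.
*Noor₁* c-commands the pronoun but from outside its binding domain, and is not c-commanded by it → coindexation permitted.
*Tamar₂* c-commands the pronoun but from outside its binding domain, and is not c-commanded by it → coindexation permitted.
*Hana₃* and the pronoun do not c-command one another → neither Principle B nor Principle C is at stake; coindexation permitted.
*[Hana₃'s mother]₄* c-commands the pronoun within its binding domain → coindexation would violate Principle B.
*Nadia₅*: the pronoun c-commands this R-expression → coindexation would violate Principle C on *Nadia₅*.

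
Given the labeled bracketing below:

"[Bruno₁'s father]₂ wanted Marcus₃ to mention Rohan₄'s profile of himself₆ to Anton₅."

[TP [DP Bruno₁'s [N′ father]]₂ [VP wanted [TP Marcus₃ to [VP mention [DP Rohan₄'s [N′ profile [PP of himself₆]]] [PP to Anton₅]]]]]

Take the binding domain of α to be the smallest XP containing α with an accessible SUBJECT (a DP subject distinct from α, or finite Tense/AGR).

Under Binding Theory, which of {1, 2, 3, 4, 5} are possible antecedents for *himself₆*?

{4}

*himself* is an anaphor, so Principle A applies: it must be bound in its binding domain.
Binding domain of *himself₆*: the possessed DP, whose subject is Rohan₄.
*Bruno₁* does not c-command the anaphor → cannot bind it.
*[Bruno₁'s father]₂* c-commands the anaphor but is outside its binding domain → cannot satisfy Principle A.
*Marcus₃* c-commands the anaphor but is outside its binding domain → cannot satisfy Principle A.
*Rohan₄* c-commands the anaphor within its binding domain → licit binder.
*Anton₅* does not c-command the anaphor → cannot bind it.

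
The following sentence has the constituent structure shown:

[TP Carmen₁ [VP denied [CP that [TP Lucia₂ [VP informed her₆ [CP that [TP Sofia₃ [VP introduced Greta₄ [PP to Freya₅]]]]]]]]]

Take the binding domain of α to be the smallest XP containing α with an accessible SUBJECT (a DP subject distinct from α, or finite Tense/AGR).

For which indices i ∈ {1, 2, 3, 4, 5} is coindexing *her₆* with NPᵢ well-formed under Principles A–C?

{1}

*her* is a pronoun, so Principle B applies: it must be free in its binding domain.
Binding domain of *her₆*: the embedded TP, whose subject is Lucia₂.
*Carmen₁* c-commands the pronoun but from outside its binding domain, and is not c-commanded by it → coindexation permitted.
*Lucia₂* c-commands the pronoun within its binding domain → coindexation would violate Principle B.
*Sofia₃*: the pronoun c-commands this R-expression → coindexation would violate Principle C on *Sofia₃*.
*Greta₄*: the pronoun c-commands this R-expression → coindexation would violate Principle C on *Greta₄*.
*Freya₅*: the pronoun c-commands this R-expression → coindexation would violate Principle C on *Freya₅*.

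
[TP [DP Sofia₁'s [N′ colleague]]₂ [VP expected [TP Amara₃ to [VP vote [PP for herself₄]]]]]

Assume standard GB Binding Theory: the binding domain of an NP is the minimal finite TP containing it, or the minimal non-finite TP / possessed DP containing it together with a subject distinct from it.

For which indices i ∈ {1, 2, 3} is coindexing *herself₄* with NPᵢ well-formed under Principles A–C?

{3}

*herself* is an anaphor, so Principle A applies: it must be bound in its binding domain.
Binding domain of *herself₄*: the embedded TP, whose subject is Amara₃.
*Sofia₁* does not c-command the anaphor → cannot bind it.
*[Sofia₁'s colleague]₂* c-commands the anaphor but is outside its binding domain → cannot satisfy Principle A.
*Amara₃* c-commands the anaphor within its binding domain → licit binder.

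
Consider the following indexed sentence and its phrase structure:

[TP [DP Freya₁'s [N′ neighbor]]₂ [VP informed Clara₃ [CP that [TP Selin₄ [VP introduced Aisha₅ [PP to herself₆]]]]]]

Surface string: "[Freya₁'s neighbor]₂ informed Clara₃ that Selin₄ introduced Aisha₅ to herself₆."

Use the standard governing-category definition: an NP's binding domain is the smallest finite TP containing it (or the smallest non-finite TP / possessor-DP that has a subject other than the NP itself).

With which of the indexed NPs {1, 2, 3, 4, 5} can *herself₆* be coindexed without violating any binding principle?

{4, 5}

*herself* is an anaphor, so Principle A applies: it must be bound in its binding domain.
Binding domain of *herself₆*: the embedded TP, whose subject is Selin₄.
*Freya₁* does not c-command the anaphor → cannot bind it.
*[Freya₁'s neighbor]₂* c-commands the anaphor but is outside its binding domain → cannot satisfy Principle A.
*Clara₃* c-commands the anaphor but is outside its binding domain → cannot satisfy Principle A.
*Selin₄* c-commands the anaphor within its binding domain → licit binder.
*Aisha₅* c-commands the anaphor within its binding domain → licit binder.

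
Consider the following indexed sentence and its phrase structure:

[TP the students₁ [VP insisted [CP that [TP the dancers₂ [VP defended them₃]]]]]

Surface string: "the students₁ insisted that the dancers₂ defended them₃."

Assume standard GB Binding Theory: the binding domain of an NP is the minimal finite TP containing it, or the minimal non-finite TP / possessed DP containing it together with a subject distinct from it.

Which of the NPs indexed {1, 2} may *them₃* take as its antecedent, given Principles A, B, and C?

*them* is a pronoun, so Principle B applies: it must be free in its binding domain.
Binding domain of *them₃*: the embedded TP, whose subject is the dancers₂.
*the students₁* c-commands the pronoun but from outside its binding domain, and is not c-commanded by it → coindexation permitted.
*the dancers₂* c-commands the pronoun within its binding domain → coindexation would violate Principle B.

{1}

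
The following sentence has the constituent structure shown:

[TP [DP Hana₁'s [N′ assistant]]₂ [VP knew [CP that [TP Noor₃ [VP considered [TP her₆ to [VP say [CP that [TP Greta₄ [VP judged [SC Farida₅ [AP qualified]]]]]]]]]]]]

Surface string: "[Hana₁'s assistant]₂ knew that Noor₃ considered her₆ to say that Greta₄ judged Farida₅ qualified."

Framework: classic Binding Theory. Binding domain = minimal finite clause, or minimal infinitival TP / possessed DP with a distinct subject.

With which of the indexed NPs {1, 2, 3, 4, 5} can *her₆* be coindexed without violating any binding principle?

{1, 2}

*her* is a pronoun, so Principle B applies: it must be free in its binding domain.
Binding domain of *her₆*: the embedded TP, whose subject is Noor₃.
*Hana₁* and the pronoun do not c-command one another → neither Principle B nor Principle C is at stake; coindexation permitted.
*[Hana₁'s assistant]₂* c-commands the pronoun but from outside its binding domain, and is not c-commanded by it → coindexation permitted.
*Noor₃* c-commands the pronoun within its binding domain → coindexation would violate Principle B.
*Greta₄*: the pronoun c-commands this R-expression → coindexation would violate Principle C on *Greta₄*.
*Farida₅*: the pronoun c-commands this R-expression → coindexation would violate Principle C on *Farida₅*.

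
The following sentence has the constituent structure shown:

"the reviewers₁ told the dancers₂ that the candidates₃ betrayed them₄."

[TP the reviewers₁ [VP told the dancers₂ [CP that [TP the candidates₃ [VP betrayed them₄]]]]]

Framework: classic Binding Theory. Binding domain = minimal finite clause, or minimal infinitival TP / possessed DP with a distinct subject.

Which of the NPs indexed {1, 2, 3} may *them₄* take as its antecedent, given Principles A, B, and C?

{1, 2}

*them* is a pronoun, so Principle B applies: it must be free in its binding domain.
Binding domain of *them₄*: the embedded TP, whose subject is the candidates₃.
*the reviewers₁* c-commands the pronoun but from outside its binding domain, and is not c-commanded by it → coindexation permitted.
*the dancers₂* c-commands the pronoun but from outside its binding domain, and is not c-commanded by it → coindexation permitted.
*the candidates₃* c-commands the pronoun within its binding domain → coindexation would violate Principle B.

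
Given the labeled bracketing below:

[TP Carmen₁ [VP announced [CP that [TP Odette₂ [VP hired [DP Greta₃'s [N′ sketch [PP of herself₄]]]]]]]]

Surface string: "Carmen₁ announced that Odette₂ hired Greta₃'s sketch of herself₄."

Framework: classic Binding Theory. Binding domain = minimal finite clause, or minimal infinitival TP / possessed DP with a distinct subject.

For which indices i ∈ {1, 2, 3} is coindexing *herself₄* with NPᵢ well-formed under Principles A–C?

*herself* is an anaphor, so Principle A applies: it must be bound in its binding domain.
Binding domain of *herself₄*: the possessed DP, whose subject is Greta₃.
*Carmen₁* c-commands the anaphor but is outside its binding domain → cannot satisfy Principle A.
*Odette₂* c-commands the anaphor but is outside its binding domain → cannot satisfy Principle A.
*Greta₃* c-commands the anaphor within its binding domain → licit binder.

{3}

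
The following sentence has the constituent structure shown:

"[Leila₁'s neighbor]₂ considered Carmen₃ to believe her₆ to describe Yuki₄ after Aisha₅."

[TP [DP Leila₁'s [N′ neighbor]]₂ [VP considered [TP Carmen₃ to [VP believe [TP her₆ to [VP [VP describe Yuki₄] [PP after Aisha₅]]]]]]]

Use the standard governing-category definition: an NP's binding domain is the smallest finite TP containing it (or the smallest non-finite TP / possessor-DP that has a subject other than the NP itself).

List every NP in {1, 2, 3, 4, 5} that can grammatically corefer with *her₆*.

*her* is a pronoun, so Principle B applies: it must be free in its binding domain.
Binding domain of *her₆*: the embedded TP, whose subject is Carmen₃.
*Leila₁* and the pronoun do not c-command one another → neither Principle B nor Principle C is at stake; coindexation permitted.
*[Leila₁'s neighbor]₂* c-commands the pronoun but from outside its binding domain, and is not c-commanded by it → coindexation permitted.
*Carmen₃* c-commands the pronoun within its binding domain → coindexation would violate Principle B.
*Yuki₄*: the pronoun c-commands this R-expression → coindexation would violate Principle C on *Yuki₄*.
*Aisha₅*: the pronoun c-commands this R-expression → coindexation would violate Principle C on *Aisha₅*.

{1, 2}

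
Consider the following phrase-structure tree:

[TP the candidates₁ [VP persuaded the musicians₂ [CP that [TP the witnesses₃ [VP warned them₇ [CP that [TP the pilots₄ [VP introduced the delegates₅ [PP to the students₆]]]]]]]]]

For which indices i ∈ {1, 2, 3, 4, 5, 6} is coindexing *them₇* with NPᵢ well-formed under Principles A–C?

*them* is a pronoun, so Principle B applies: it must be free in its binding domain.
Binding domain of *them₇*: the embedded TP, whose subject is the witnesses₃.
*the candidates₁* c-commands the pronoun but from outside its binding domain, and is not c-commanded by it → coindexation permitted.
*the musicians₂* c-commands the pronoun but from outside its binding domain, and is not c-commanded by it → coindexation permitted.
*the witnesses₃* c-commands the pronoun within its binding domain → coindexation would violate Principle B.
*the pilots₄*: the pronoun c-commands this R-expression → coindexation would violate Principle C on *the pilots₄*.
*the delegates₅*: the pronoun c-commands this R-expression → coindexation would violate Principle C on *the delegates₅*.
*the students₆*: the pronoun c-commands this R-expression → coindexation would violate Principle C on *the students₆*.

{1, 2}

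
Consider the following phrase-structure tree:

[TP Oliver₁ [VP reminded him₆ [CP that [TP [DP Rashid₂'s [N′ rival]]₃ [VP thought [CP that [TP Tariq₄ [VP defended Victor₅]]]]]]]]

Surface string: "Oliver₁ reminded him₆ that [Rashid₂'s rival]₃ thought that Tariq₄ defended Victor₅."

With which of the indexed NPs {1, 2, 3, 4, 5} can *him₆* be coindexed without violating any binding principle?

none

*him* is a pronoun, so Principle B applies: it must be free in its binding domain.
Binding domain of *him₆*: the matrix TP, whose subject is Oliver₁.
*Oliver₁* c-commands the pronoun within its binding domain → coindexation would violate Principle B.
*Rashid₂*: the pronoun c-commands this R-expression → coindexation would violate Principle C on *Rashid₂*.
*[Rashid₂'s rival]₃*: the pronoun c-commands this R-expression → coindexation would violate Principle C on *[Rashid₂'s rival]₃*.
*Tariq₄*: the pronoun c-commands this R-expression → coindexation would violate Principle C on *Tariq₄*.
*Victor₅*: the pronoun c-commands this R-expression → coindexation would violate Principle C on *Victor₅*.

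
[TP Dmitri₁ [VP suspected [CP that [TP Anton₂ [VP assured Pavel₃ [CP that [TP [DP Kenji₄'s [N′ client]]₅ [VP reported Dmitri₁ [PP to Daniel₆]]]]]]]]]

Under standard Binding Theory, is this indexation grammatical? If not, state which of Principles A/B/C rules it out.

Principle C

The two coindexed NPs are *Dmitri₁* (the lower occurrence) and *Dmitri₁* (the higher occurrence).
*Dmitri₁* (the lower occurrence) is an R-expression. Principle C requires it to be free everywhere.
*Dmitri₁* (the higher occurrence) c-commands it and carries the same index.
The R-expression is bound → Principle C violation.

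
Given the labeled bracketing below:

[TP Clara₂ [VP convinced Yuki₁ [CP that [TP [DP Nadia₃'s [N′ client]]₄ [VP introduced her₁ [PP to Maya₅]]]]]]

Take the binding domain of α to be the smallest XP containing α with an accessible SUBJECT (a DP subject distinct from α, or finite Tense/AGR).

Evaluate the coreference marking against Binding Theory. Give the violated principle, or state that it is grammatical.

The two coindexed NPs are *Yuki₁* and *her₁*.
*her₁* is a pronoun; its binding domain is the embedded TP, whose subject is [Nadia₃'s client]₄. Within that domain it is c-commanded only by *[Nadia₃'s client]₄*, which carries a different index — the pronoun is free locally, so Principle B holds.
*Yuki₁* is an R-expression; *her₁* does not c-command it, and no other NP shares its index, so Principle C is satisfied.
All principles are respected.

grammatical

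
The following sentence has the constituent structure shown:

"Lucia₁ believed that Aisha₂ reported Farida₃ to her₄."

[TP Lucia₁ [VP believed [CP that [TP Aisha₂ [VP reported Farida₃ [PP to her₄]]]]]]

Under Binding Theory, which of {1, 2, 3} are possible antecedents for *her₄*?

{1}

*her* is a pronoun, so Principle B applies: it must be free in its binding domain.
Binding domain of *her₄*: the embedded TP, whose subject is Aisha₂.
*Lucia₁* c-commands the pronoun but from outside its binding domain, and is not c-commanded by it → coindexation permitted.
*Aisha₂* c-commands the pronoun within its binding domain → coindexation would violate Principle B.
*Farida₃* c-commands the pronoun within its binding domain → coindexation would violate Principle B.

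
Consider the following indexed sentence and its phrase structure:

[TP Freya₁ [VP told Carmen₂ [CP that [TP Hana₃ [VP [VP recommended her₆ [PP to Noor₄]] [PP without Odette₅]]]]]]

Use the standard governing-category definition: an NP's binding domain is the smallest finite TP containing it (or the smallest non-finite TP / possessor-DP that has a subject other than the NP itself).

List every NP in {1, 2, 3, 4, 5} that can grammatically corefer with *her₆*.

*her* is a pronoun, so Principle B applies: it must be free in its binding domain.
Binding domain of *her₆*: the embedded TP, whose subject is Hana₃.
*Freya₁* c-commands the pronoun but from outside its binding domain, and is not c-commanded by it → coindexation permitted.
*Carmen₂* c-commands the pronoun but from outside its binding domain, and is not c-commanded by it → coindexation permitted.
*Hana₃* c-commands the pronoun within its binding domain → coindexation would violate Principle B.
*Noor₄*: the pronoun c-commands this R-expression → coindexation would violate Principle C on *Noor₄*.
*Odette₅* and the pronoun do not c-command one another → neither Principle B nor Principle C is at stake; coindexation permitted.

{1, 2, 5}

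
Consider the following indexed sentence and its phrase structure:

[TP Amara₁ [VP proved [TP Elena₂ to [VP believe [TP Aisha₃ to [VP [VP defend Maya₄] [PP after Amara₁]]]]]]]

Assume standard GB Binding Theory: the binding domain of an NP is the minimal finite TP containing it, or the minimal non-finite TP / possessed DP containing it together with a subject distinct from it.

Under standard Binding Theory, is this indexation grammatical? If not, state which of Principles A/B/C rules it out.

The two coindexed NPs are *Amara₁* (the lower occurrence) and *Amara₁* (the higher occurrence).
*Amara₁* (the lower occurrence) is an R-expression. Principle C requires it to be free everywhere.
*Amara₁* (the higher occurrence) c-commands it and carries the same index.
The R-expression is bound → Principle C violation.

Principle C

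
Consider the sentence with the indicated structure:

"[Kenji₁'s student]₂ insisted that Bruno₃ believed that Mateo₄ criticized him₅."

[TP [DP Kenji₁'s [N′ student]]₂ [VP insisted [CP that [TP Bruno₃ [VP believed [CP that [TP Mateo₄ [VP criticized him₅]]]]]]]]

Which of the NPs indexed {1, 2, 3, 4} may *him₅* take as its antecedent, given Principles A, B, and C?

{1, 2, 3}

*him* is a pronoun, so Principle B applies: it must be free in its binding domain.
Binding domain of *him₅*: the embedded TP, whose subject is Mateo₄.
*Kenji₁* and the pronoun do not c-command one another → neither Principle B nor Principle C is at stake; coindexation permitted.
*[Kenji₁'s student]₂* c-commands the pronoun but from outside its binding domain, and is not c-commanded by it → coindexation permitted.
*Bruno₃* c-commands the pronoun but from outside its binding domain, and is not c-commanded by it → coindexation permitted.
*Mateo₄* c-commands the pronoun within its binding domain → coindexation would violate Principle B.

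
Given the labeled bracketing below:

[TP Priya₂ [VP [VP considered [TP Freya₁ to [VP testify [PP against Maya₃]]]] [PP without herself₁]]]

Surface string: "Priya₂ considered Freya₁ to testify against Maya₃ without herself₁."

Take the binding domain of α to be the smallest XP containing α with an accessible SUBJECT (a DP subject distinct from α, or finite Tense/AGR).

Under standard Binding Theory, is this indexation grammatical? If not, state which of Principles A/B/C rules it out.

Principle A

The two coindexed NPs are *Freya₁* and *herself₁*.
*herself₁* is an anaphor. Principle A requires it to be bound within its binding domain — the matrix TP, whose subject is Priya₂.
Within that domain it is c-commanded by *Priya₂*, which does not share its index.
*Freya₁* does not c-command the anaphor at all.
The anaphor is unbound in its domain → Principle A violation.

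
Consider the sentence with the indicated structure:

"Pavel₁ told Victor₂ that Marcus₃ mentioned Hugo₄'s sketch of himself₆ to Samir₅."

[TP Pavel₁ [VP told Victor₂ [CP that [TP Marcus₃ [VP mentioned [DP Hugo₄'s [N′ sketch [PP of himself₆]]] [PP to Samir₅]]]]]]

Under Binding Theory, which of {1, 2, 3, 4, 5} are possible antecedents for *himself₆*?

*himself* is an anaphor, so Principle A applies: it must be bound in its binding domain.
Binding domain of *himself₆*: the possessed DP, whose subject is Hugo₄.
*Pavel₁* c-commands the anaphor but is outside its binding domain → cannot satisfy Principle A.
*Victor₂* c-commands the anaphor but is outside its binding domain → cannot satisfy Principle A.
*Marcus₃* c-commands the anaphor but is outside its binding domain → cannot satisfy Principle A.
*Hugo₄* c-commands the anaphor within its binding domain → licit binder.
*Samir₅* does not c-command the anaphor → cannot bind it.

{4}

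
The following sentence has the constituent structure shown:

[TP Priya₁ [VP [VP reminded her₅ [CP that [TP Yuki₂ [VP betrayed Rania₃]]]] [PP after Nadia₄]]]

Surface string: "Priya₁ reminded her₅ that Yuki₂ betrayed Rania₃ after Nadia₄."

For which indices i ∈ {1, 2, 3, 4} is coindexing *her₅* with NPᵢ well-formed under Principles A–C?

*her* is a pronoun, so Principle B applies: it must be free in its binding domain.
Binding domain of *her₅*: the matrix TP, whose subject is Priya₁.
*Priya₁* c-commands the pronoun within its binding domain → coindexation would violate Principle B.
*Yuki₂*: the pronoun c-commands this R-expression → coindexation would violate Principle C on *Yuki₂*.
*Rania₃*: the pronoun c-commands this R-expression → coindexation would violate Principle C on *Rania₃*.
*Nadia₄* and the pronoun do not c-command one another → neither Principle B nor Principle C is at stake; coindexation permitted.

{4}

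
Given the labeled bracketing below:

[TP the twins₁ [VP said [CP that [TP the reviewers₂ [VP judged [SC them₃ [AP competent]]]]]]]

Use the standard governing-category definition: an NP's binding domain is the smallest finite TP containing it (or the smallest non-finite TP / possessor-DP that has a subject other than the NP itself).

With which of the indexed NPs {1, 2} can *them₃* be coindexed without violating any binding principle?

*them* is a pronoun, so Principle B applies: it must be free in its binding domain.
Binding domain of *them₃*: the embedded TP, whose subject is the reviewers₂.
*the twins₁* c-commands the pronoun but from outside its binding domain, and is not c-commanded by it → coindexation permitted.
*the reviewers₂* c-commands the pronoun within its binding domain → coindexation would violate Principle B.

{1}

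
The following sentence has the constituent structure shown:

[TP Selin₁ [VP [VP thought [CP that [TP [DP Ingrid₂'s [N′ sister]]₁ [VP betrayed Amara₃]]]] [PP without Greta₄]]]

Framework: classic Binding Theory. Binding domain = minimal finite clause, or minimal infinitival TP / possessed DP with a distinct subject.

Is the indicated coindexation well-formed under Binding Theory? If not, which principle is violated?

Principle C

The two coindexed NPs are *[Ingrid₂'s sister]₁* and *Selin₁*.
*[Ingrid₂'s sister]₁* is an R-expression. Principle C requires it to be free everywhere.
*Selin₁* c-commands it and carries the same index.
The R-expression is bound → Principle C violation.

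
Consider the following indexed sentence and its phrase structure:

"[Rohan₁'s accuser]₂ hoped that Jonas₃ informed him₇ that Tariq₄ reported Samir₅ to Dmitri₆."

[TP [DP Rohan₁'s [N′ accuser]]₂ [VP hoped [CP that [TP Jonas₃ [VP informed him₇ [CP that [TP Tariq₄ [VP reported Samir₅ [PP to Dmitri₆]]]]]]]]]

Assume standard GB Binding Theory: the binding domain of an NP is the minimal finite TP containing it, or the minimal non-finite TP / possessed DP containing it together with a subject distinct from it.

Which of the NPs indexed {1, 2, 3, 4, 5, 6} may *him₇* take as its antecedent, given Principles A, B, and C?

{1, 2}

*him* is a pronoun, so Principle B applies: it must be free in its binding domain.
Binding domain of *him₇*: the embedded TP, whose subject is Jonas₃.
*Rohan₁* and the pronoun do not c-command one another → neither Principle B nor Principle C is at stake; coindexation permitted.
*[Rohan₁'s accuser]₂* c-commands the pronoun but from outside its binding domain, and is not c-commanded by it → coindexation permitted.
*Jonas₃* c-commands the pronoun within its binding domain → coindexation would violate Principle B.
*Tariq₄*: the pronoun c-commands this R-expression → coindexation would violate Principle C on *Tariq₄*.
*Samir₅*: the pronoun c-commands this R-expression → coindexation would violate Principle C on *Samir₅*.
*Dmitri₆*: the pronoun c-commands this R-expression → coindexation would violate Principle C on *Dmitri₆*.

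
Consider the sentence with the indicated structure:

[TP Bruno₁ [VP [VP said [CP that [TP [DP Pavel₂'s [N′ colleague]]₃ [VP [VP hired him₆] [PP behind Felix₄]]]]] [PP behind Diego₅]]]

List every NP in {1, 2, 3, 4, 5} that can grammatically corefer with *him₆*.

{1, 2, 4, 5}

*him* is a pronoun, so Principle B applies: it must be free in its binding domain.
Binding domain of *him₆*: the embedded TP, whose subject is [Pavel₂'s colleague]₃.
*Bruno₁* c-commands the pronoun but from outside its binding domain, and is not c-commanded by it → coindexation permitted.
*Pavel₂* and the pronoun do not c-command one another → neither Principle B nor Principle C is at stake; coindexation permitted.
*[Pavel₂'s colleague]₃* c-commands the pronoun within its binding domain → coindexation would violate Principle B.
*Felix₄* and the pronoun do not c-command one another → neither Principle B nor Principle C is at stake; coindexation permitted.
*Diego₅* and the pronoun do not c-command one another → neither Principle B nor Principle C is at stake; coindexation permitted.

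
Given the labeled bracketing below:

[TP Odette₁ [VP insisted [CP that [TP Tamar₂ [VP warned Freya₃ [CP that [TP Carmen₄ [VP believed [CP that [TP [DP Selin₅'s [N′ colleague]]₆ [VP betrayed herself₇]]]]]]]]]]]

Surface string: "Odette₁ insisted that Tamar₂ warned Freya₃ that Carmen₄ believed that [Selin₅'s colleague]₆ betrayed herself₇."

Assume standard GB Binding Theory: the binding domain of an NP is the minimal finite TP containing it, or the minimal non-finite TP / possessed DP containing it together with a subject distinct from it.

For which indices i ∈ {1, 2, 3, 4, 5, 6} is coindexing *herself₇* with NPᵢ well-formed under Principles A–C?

*herself* is an anaphor, so Principle A applies: it must be bound in its binding domain.
Binding domain of *herself₇*: the embedded TP, whose subject is [Selin₅'s colleague]₆.
*Odette₁* c-commands the anaphor but is outside its binding domain → cannot satisfy Principle A.
*Tamar₂* c-commands the anaphor but is outside its binding domain → cannot satisfy Principle A.
*Freya₃* c-commands the anaphor but is outside its binding domain → cannot satisfy Principle A.
*Carmen₄* c-commands the anaphor but is outside its binding domain → cannot satisfy Principle A.
*Selin₅* does not c-command the anaphor → cannot bind it.
*[Selin₅'s colleague]₆* c-commands the anaphor within its binding domain → licit binder.

{6}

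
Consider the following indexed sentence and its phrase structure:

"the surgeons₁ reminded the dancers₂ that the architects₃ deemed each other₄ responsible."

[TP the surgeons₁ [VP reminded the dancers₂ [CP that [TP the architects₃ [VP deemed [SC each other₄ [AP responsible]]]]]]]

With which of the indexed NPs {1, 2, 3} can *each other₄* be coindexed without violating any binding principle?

{3}

*each other* is an anaphor, so Principle A applies: it must be bound in its binding domain.
Binding domain of *each other₄*: the embedded TP, whose subject is the architects₃.
*the surgeons₁* c-commands the anaphor but is outside its binding domain → cannot satisfy Principle A.
*the dancers₂* c-commands the anaphor but is outside its binding domain → cannot satisfy Principle A.
*the architects₃* c-commands the anaphor within its binding domain → licit binder.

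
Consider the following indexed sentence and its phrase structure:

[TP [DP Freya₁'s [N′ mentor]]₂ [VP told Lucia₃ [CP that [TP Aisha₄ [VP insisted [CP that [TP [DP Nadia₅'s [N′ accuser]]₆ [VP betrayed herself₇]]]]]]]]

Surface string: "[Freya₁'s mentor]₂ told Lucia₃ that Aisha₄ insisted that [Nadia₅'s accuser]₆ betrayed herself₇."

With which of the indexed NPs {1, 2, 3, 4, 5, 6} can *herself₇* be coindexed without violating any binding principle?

{6}

*herself* is an anaphor, so Principle A applies: it must be bound in its binding domain.
Binding domain of *herself₇*: the embedded TP, whose subject is [Nadia₅'s accuser]₆.
*Freya₁* does not c-command the anaphor → cannot bind it.
*[Freya₁'s mentor]₂* c-commands the anaphor but is outside its binding domain → cannot satisfy Principle A.
*Lucia₃* c-commands the anaphor but is outside its binding domain → cannot satisfy Principle A.
*Aisha₄* c-commands the anaphor but is outside its binding domain → cannot satisfy Principle A.
*Nadia₅* does not c-command the anaphor → cannot bind it.
*[Nadia₅'s accuser]₆* c-commands the anaphor within its binding domain → licit binder.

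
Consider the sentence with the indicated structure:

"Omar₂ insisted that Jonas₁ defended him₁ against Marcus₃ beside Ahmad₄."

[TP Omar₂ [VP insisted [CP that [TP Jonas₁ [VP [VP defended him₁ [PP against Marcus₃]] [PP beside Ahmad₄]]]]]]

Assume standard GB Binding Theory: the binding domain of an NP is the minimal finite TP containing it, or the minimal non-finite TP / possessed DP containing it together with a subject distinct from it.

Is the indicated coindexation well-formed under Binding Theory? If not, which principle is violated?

Principle B

The two coindexed NPs are *Jonas₁* and *him₁*.
*him₁* is a pronoun. Its binding domain is the embedded TP, whose subject is Jonas₁.
*Jonas₁* c-commands it within that domain and carries the same index.
The pronoun is locally bound → Principle B violation.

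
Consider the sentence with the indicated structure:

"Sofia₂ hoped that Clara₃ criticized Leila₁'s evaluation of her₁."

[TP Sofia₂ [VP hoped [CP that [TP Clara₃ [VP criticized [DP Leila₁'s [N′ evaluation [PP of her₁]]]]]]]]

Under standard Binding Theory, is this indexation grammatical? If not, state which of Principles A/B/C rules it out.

Principle B

The two coindexed NPs are *Leila₁* and *her₁*.
*her₁* is a pronoun. Its binding domain is the possessed DP, whose subject is Leila₁.
*Leila₁* c-commands it within that domain and carries the same index.
The pronoun is locally bound → Principle B violation.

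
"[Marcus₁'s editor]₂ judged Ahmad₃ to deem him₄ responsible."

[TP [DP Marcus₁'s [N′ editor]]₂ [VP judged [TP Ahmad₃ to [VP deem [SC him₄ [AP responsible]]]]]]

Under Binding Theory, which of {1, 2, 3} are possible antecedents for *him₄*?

*him* is a pronoun, so Principle B applies: it must be free in its binding domain.
Binding domain of *him₄*: the embedded TP, whose subject is Ahmad₃.
*Marcus₁* and the pronoun do not c-command one another → neither Principle B nor Principle C is at stake; coindexation permitted.
*[Marcus₁'s editor]₂* c-commands the pronoun but from outside its binding domain, and is not c-commanded by it → coindexation permitted.
*Ahmad₃* c-commands the pronoun within its binding domain → coindexation would violate Principle B.

{1, 2}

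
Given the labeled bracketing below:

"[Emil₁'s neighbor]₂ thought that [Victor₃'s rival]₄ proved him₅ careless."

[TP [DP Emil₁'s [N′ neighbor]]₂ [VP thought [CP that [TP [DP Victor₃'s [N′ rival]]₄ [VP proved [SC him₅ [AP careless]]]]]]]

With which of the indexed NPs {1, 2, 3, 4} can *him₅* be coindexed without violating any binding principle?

{1, 2, 3}

*him* is a pronoun, so Principle B applies: it must be free in its binding domain.
Binding domain of *him₅*: the embedded TP, whose subject is [Victor₃'s rival]₄.
*Emil₁* and the pronoun do not c-command one another → neither Principle B nor Principle C is at stake; coindexation permitted.
*[Emil₁'s neighbor]₂* c-commands the pronoun but from outside its binding domain, and is not c-commanded by it → coindexation permitted.
*Victor₃* and the pronoun do not c-command one another → neither Principle B nor Principle C is at stake; coindexation permitted.
*[Victor₃'s rival]₄* c-commands the pronoun within its binding domain → coindexation would violate Principle B.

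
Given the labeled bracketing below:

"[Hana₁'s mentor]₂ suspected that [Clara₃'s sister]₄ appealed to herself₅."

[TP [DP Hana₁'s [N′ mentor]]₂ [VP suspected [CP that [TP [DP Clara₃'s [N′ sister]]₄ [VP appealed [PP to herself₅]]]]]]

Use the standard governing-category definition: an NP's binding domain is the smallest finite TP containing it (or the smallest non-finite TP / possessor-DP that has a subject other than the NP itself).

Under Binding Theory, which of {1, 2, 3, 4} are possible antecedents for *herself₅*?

{4}

*herself* is an anaphor, so Principle A applies: it must be bound in its binding domain.
Binding domain of *herself₅*: the embedded TP, whose subject is [Clara₃'s sister]₄.
*Hana₁* does not c-command the anaphor → cannot bind it.
*[Hana₁'s mentor]₂* c-commands the anaphor but is outside its binding domain → cannot satisfy Principle A.
*Clara₃* does not c-command the anaphor → cannot bind it.
*[Clara₃'s sister]₄* c-commands the anaphor within its binding domain → licit binder.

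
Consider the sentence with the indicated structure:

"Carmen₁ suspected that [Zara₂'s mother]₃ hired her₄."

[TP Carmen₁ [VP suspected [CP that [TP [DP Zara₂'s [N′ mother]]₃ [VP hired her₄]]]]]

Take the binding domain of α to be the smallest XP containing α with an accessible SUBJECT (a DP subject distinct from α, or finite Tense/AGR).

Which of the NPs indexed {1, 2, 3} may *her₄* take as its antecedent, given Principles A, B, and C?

*her* is a pronoun, so Principle B applies: it must be free in its binding domain.
Binding domain of *her₄*: the embedded TP, whose subject is [Zara₂'s mother]₃.
*Carmen₁* c-commands the pronoun but from outside its binding domain, and is not c-commanded by it → coindexation permitted.
*Zara₂* and the pronoun do not c-command one another → neither Principle B nor Principle C is at stake; coindexation permitted.
*[Zara₂'s mother]₃* c-commands the pronoun within its binding domain → coindexation would violate Principle B.

{1, 2}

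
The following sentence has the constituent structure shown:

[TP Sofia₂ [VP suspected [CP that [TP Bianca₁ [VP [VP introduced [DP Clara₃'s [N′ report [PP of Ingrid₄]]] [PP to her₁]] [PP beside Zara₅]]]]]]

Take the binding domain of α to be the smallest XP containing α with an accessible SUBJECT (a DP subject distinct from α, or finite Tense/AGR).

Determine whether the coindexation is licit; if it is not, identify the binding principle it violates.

The two coindexed NPs are *Bianca₁* and *her₁*.
*her₁* is a pronoun. Its binding domain is the embedded TP, whose subject is Bianca₁.
*Bianca₁* c-commands it within that domain and carries the same index.
The pronoun is locally bound → Principle B violation.

Principle B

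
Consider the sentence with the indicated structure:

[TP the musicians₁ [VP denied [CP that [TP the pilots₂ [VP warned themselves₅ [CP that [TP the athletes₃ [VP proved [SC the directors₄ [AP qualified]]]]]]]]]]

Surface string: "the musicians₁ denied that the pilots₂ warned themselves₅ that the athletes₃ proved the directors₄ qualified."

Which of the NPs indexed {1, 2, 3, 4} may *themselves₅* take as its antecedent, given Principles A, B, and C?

{2}

*themselves* is an anaphor, so Principle A applies: it must be bound in its binding domain.
Binding domain of *themselves₅*: the embedded TP, whose subject is the pilots₂.
*the musicians₁* c-commands the anaphor but is outside its binding domain → cannot satisfy Principle A.
*the pilots₂* c-commands the anaphor within its binding domain → licit binder.
*the athletes₃* does not c-command the anaphor → cannot bind it.
*the directors₄* does not c-command the anaphor → cannot bind it.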